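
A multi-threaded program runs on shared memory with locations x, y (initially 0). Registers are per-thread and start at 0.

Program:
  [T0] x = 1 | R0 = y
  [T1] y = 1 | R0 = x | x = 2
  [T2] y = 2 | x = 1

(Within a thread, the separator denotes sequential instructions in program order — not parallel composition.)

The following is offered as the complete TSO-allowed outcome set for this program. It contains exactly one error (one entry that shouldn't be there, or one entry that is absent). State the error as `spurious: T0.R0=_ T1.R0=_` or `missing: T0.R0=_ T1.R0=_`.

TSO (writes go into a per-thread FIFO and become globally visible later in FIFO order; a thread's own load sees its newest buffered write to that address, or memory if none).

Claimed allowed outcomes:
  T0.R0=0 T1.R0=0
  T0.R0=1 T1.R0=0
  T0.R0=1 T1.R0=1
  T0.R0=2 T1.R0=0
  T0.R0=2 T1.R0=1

outcome vector order: (T0.R0,T1.R0)
[TSO] allowed = {<0 0>; <0 1>; <1 0>; <1 1>; <2 0>; <2 1>}
TSO∖claimed = {<0 1>}

missing: T0.R0=0 T1.R0=1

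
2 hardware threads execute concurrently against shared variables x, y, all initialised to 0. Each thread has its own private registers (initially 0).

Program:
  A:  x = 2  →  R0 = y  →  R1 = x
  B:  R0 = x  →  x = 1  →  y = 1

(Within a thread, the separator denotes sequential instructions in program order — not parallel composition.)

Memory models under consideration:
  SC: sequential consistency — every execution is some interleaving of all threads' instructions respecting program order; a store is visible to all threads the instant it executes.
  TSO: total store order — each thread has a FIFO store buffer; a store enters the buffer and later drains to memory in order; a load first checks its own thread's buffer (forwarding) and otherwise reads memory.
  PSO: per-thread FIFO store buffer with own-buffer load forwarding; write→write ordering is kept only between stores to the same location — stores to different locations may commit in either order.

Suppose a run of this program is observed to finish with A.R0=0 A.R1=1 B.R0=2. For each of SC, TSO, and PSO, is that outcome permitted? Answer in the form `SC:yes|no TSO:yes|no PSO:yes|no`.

outcome vector order: (A.R0,A.R1,B.R0)
under SC → 0/1/0, 0/1/2, 0/2/0, 0/2/2, 1/1/0, 1/1/2, 1/2/0
under TSO → 0/1/0, 0/1/2, 0/2/0, 0/2/2, 1/1/0, 1/1/2, 1/2/0
under PSO → 0/1/0, 0/1/2, 0/2/0, 0/2/2, 1/1/0, 1/1/2, 1/2/0, 1/2/2
target 0/1/2 ∈ {SC,TSO,PSO}

SC:yes TSO:yes PSO:yes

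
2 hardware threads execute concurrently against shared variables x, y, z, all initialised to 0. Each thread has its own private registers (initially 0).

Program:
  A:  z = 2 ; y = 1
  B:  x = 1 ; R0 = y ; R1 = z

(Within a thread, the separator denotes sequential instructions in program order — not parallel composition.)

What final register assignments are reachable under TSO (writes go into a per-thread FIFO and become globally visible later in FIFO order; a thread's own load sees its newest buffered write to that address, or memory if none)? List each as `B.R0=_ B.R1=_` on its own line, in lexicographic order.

B.R0=0 B.R1=0
B.R0=0 B.R1=2
B.R0=1 B.R1=2

outcome vector order: (B.R0,B.R1)
|TSO outcomes| = 3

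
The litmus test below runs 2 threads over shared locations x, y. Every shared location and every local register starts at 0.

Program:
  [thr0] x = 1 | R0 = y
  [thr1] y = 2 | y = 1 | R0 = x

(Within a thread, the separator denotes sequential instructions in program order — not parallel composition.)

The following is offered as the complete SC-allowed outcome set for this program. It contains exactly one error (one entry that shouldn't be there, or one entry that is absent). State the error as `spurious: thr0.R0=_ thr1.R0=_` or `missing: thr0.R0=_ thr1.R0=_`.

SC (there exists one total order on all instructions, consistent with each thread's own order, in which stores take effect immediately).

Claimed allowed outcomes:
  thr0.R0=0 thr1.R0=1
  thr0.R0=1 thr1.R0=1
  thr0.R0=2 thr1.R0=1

missing: thr0.R0=1 thr1.R0=0

outcome vector order: (thr0.R0,thr1.R0)
SC (4): 0/1, 1/0, 1/1, 2/1
SC∖claimed = {1/0}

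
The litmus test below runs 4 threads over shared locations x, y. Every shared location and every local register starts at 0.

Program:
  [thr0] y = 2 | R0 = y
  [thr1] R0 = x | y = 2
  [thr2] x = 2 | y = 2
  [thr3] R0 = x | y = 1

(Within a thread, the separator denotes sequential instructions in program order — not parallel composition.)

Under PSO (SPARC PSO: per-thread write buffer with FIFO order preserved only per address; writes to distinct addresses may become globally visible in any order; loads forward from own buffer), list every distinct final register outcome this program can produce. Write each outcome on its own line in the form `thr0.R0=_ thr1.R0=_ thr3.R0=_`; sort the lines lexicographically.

outcome vector order: (thr0.R0,thr1.R0,thr3.R0)
|PSO outcomes| = 8

thr0.R0=1 thr1.R0=0 thr3.R0=0
thr0.R0=1 thr1.R0=0 thr3.R0=2
thr0.R0=1 thr1.R0=2 thr3.R0=0
thr0.R0=1 thr1.R0=2 thr3.R0=2
thr0.R0=2 thr1.R0=0 thr3.R0=0
thr0.R0=2 thr1.R0=0 thr3.R0=2
thr0.R0=2 thr1.R0=2 thr3.R0=0
thr0.R0=2 thr1.R0=2 thr3.R0=2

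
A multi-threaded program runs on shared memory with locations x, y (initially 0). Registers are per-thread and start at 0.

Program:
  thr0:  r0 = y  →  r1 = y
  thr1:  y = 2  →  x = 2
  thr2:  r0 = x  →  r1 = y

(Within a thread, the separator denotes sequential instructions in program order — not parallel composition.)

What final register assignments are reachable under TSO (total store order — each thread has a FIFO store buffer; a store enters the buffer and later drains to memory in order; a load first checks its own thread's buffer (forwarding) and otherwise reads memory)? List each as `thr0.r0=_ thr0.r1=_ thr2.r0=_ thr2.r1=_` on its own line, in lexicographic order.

thr0.r0=0 thr0.r1=0 thr2.r0=0 thr2.r1=0
thr0.r0=0 thr0.r1=0 thr2.r0=0 thr2.r1=2
thr0.r0=0 thr0.r1=0 thr2.r0=2 thr2.r1=2
thr0.r0=0 thr0.r1=2 thr2.r0=0 thr2.r1=0
thr0.r0=0 thr0.r1=2 thr2.r0=0 thr2.r1=2
thr0.r0=0 thr0.r1=2 thr2.r0=2 thr2.r1=2
thr0.r0=2 thr0.r1=2 thr2.r0=0 thr2.r1=0
thr0.r0=2 thr0.r1=2 thr2.r0=0 thr2.r1=2
thr0.r0=2 thr0.r1=2 thr2.r0=2 thr2.r1=2

outcome vector order: (thr0.r0,thr0.r1,thr2.r0,thr2.r1)
|TSO outcomes| = 9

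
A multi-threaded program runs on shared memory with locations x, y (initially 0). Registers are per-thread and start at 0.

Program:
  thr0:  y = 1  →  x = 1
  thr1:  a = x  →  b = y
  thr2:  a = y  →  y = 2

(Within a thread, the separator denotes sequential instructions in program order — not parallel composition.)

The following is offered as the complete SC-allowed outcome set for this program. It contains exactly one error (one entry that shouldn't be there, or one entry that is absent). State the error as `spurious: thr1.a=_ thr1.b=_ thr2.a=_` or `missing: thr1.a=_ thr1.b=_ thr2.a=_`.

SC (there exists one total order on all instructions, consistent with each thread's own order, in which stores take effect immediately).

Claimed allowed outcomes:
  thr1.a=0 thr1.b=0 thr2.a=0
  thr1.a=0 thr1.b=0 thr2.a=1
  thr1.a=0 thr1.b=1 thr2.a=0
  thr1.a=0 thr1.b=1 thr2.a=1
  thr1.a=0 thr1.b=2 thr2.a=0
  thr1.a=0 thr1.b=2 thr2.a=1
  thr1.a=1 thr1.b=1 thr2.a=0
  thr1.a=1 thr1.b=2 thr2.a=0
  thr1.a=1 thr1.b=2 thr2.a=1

outcome vector order: (thr1.a,thr1.b,thr2.a)
[SC] allowed = {(0,0,0); (0,0,1); (0,1,0); (0,1,1); (0,2,0); (0,2,1); (1,1,0); (1,1,1); (1,2,0); (1,2,1)}
SC∖claimed = {(1,1,1)}

missing: thr1.a=1 thr1.b=1 thr2.a=1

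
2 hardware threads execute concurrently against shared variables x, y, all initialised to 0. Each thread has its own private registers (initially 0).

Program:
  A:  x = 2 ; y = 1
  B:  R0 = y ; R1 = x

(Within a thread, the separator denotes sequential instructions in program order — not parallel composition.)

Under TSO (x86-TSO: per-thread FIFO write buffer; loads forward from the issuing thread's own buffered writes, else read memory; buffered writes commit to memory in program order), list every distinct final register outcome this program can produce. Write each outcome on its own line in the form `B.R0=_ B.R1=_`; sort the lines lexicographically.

outcome vector order: (B.R0,B.R1)
|TSO outcomes| = 3

B.R0=0 B.R1=0
B.R0=0 B.R1=2
B.R0=1 B.R1=2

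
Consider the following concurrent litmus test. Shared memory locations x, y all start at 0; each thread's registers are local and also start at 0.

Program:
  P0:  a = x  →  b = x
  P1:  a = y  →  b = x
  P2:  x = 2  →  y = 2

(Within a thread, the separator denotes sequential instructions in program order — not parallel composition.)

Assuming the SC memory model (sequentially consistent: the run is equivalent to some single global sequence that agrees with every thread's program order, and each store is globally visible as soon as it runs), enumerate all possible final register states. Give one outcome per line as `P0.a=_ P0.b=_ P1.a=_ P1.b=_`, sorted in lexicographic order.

P0.a=0 P0.b=0 P1.a=0 P1.b=0
P0.a=0 P0.b=0 P1.a=0 P1.b=2
P0.a=0 P0.b=0 P1.a=2 P1.b=2
P0.a=0 P0.b=2 P1.a=0 P1.b=0
P0.a=0 P0.b=2 P1.a=0 P1.b=2
P0.a=0 P0.b=2 P1.a=2 P1.b=2
P0.a=2 P0.b=2 P1.a=0 P1.b=0
P0.a=2 P0.b=2 P1.a=0 P1.b=2
P0.a=2 P0.b=2 P1.a=2 P1.b=2

outcome vector order: (P0.a,P0.b,P1.a,P1.b)
|SC outcomes| = 9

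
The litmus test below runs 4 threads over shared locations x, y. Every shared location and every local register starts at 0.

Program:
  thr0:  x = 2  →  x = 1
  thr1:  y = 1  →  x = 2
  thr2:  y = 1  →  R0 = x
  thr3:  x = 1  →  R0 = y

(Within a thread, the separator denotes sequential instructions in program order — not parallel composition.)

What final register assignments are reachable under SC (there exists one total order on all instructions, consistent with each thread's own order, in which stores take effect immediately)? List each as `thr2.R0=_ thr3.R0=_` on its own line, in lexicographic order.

outcome vector order: (thr2.R0,thr3.R0)
|SC outcomes| = 5

thr2.R0=0 thr3.R0=1
thr2.R0=1 thr3.R0=0
thr2.R0=1 thr3.R0=1
thr2.R0=2 thr3.R0=0
thr2.R0=2 thr3.R0=1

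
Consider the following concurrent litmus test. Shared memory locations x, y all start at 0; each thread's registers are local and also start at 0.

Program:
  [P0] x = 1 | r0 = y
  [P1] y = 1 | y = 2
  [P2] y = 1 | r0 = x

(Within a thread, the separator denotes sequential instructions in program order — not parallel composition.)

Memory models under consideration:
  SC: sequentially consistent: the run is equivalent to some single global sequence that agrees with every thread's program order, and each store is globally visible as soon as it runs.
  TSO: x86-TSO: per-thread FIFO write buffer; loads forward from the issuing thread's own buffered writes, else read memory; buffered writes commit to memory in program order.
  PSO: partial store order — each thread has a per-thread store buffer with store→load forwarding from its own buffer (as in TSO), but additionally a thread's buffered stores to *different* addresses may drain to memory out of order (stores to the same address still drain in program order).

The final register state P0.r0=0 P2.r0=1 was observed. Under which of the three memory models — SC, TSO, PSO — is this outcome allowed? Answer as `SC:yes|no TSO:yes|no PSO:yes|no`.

SC:yes TSO:yes PSO:yes

outcome vector order: (P0.r0,P2.r0)
SC (5): 01; 10; 11; 20; 21
TSO (6): 00; 01; 10; 11; 20; 21
PSO (6): 00; 01; 10; 11; 20; 21
target 01 ∈ {SC,TSO,PSO}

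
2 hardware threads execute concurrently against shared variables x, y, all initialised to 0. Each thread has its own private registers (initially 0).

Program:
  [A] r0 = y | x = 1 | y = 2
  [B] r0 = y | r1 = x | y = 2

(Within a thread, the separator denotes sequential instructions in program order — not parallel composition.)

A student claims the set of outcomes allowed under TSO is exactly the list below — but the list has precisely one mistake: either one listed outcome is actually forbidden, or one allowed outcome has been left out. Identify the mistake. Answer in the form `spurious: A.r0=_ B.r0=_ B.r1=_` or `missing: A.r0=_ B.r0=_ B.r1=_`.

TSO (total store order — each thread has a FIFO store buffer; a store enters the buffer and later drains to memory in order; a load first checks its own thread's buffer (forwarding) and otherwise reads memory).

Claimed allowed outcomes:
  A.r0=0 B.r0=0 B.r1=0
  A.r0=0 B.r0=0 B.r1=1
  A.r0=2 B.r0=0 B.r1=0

outcome vector order: (A.r0,B.r0,B.r1)
[TSO] allowed = {<0 0 0>; <0 0 1>; <0 2 1>; <2 0 0>}
TSO∖claimed = {<0 2 1>}

missing: A.r0=0 B.r0=2 B.r1=1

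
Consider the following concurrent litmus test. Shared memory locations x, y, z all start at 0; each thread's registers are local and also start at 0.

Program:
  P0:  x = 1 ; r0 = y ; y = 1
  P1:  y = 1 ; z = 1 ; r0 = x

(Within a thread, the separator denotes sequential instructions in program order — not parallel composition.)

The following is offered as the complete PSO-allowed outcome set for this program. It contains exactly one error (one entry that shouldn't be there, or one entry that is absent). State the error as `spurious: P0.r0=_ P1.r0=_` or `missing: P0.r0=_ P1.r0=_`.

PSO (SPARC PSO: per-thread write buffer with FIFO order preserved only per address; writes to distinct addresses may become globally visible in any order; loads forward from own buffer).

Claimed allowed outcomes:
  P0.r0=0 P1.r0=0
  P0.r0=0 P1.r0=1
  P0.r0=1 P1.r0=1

missing: P0.r0=1 P1.r0=0

outcome vector order: (P0.r0,P1.r0)
PSO: 4 outcomes — {00; 01; 10; 11}
PSO∖claimed = {10}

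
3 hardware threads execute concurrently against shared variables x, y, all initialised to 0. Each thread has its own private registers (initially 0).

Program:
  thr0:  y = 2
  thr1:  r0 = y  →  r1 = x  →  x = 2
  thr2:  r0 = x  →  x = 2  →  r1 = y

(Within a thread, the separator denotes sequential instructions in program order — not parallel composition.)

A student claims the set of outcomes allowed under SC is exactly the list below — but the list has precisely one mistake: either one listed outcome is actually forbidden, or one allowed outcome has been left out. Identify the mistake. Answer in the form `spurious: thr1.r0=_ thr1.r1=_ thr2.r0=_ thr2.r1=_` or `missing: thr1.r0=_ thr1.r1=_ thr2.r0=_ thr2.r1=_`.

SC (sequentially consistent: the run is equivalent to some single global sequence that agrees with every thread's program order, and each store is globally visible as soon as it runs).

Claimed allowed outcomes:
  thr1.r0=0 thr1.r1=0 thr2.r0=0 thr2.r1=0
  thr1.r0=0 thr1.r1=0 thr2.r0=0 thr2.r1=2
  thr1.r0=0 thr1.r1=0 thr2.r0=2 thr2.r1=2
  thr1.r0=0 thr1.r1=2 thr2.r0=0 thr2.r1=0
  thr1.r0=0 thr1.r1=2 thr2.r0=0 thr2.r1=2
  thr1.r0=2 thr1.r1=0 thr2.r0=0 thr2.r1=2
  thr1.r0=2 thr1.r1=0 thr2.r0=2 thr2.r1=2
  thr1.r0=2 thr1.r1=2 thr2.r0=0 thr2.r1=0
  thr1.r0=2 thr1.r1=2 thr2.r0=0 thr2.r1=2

outcome vector order: (thr1.r0,thr1.r1,thr2.r0,thr2.r1)
SC: 10 outcomes — {0/0/0/0; 0/0/0/2; 0/0/2/0; 0/0/2/2; 0/2/0/0; 0/2/0/2; 2/0/0/2; 2/0/2/2; 2/2/0/0; 2/2/0/2}
SC∖claimed = {0/0/2/0}

missing: thr1.r0=0 thr1.r1=0 thr2.r0=2 thr2.r1=0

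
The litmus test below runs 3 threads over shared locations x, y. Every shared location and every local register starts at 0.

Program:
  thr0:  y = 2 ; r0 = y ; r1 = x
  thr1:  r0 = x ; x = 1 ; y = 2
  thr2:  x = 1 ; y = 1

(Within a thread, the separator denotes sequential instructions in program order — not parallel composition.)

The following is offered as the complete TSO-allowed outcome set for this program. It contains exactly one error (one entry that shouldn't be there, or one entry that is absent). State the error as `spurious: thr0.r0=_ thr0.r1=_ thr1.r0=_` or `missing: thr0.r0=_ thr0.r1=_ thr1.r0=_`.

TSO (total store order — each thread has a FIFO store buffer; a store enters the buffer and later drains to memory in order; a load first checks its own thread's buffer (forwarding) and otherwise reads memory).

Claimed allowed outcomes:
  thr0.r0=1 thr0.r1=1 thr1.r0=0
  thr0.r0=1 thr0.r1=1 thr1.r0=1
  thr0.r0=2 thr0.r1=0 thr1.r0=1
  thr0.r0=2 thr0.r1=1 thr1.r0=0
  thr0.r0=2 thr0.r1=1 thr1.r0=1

missing: thr0.r0=2 thr0.r1=0 thr1.r0=0

outcome vector order: (thr0.r0,thr0.r1,thr1.r0)
[TSO] allowed = {(1,1,0), (1,1,1), (2,0,0), (2,0,1), (2,1,0), (2,1,1)}
TSO∖claimed = {(2,0,0)}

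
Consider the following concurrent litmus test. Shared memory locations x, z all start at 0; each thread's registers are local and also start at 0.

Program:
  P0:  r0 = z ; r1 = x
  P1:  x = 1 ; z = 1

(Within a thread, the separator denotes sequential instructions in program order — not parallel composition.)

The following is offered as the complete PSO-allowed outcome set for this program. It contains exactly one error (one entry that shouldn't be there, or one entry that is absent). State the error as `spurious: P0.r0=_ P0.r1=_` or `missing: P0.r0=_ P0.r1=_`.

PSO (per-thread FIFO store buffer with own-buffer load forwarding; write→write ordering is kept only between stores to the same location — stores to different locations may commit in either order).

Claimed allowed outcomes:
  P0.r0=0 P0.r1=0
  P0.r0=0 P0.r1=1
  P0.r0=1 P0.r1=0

outcome vector order: (P0.r0,P0.r1)
PSO (4): 00; 01; 10; 11
PSO∖claimed = {11}

missing: P0.r0=1 P0.r1=1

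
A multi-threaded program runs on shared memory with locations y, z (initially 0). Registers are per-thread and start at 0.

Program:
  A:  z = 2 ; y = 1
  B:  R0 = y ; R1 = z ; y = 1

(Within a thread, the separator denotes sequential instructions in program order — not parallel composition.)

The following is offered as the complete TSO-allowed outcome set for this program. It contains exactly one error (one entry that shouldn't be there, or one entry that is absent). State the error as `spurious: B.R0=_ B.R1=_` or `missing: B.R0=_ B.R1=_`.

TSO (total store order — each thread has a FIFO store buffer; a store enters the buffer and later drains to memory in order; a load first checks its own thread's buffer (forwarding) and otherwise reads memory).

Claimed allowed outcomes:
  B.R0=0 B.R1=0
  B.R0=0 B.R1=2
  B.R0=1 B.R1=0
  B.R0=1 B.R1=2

spurious: B.R0=1 B.R1=0

outcome vector order: (B.R0,B.R1)
[TSO] allowed = {0/0; 0/2; 1/2}
claimed∖TSO = {1/0}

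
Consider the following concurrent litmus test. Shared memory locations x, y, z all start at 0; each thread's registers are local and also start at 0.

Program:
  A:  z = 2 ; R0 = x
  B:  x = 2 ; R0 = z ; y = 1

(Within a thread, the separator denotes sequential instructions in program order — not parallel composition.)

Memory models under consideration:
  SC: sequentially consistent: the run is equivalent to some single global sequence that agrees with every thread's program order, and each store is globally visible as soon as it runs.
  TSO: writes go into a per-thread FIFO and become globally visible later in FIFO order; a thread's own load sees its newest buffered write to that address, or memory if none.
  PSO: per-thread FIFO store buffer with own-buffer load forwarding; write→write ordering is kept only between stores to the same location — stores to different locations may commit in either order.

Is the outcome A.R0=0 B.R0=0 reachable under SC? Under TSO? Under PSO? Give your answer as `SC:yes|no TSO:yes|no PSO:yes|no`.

outcome vector order: (A.R0,B.R0)
SC (3): 02; 20; 22
TSO (4): 00; 02; 20; 22
PSO (4): 00; 02; 20; 22
target 00 ∈ {TSO,PSO}

SC:no TSO:yes PSO:yes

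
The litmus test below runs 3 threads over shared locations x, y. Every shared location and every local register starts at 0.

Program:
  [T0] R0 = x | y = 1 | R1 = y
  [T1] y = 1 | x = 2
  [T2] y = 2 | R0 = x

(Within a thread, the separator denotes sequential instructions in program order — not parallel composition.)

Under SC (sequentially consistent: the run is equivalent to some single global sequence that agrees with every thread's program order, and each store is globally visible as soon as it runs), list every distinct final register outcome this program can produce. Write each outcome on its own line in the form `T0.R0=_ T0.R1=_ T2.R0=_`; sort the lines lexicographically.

outcome vector order: (T0.R0,T0.R1,T2.R0)
|SC outcomes| = 7

T0.R0=0 T0.R1=1 T2.R0=0
T0.R0=0 T0.R1=1 T2.R0=2
T0.R0=0 T0.R1=2 T2.R0=0
T0.R0=0 T0.R1=2 T2.R0=2
T0.R0=2 T0.R1=1 T2.R0=0
T0.R0=2 T0.R1=1 T2.R0=2
T0.R0=2 T0.R1=2 T2.R0=2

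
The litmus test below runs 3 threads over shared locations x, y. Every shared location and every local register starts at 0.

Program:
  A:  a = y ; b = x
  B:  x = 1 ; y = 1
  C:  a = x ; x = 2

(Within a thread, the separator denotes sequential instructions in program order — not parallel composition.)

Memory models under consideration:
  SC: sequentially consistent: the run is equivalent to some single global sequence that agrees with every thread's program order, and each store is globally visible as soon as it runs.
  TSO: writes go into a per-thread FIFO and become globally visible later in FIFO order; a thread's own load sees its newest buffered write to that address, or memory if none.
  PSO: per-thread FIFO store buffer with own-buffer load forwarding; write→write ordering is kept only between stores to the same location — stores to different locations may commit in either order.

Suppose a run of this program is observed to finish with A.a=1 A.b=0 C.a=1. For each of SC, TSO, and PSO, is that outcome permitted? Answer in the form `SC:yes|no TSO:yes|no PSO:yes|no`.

SC:no TSO:no PSO:yes

outcome vector order: (A.a,A.b,C.a)
SC (10): <0 0 0>, <0 0 1>, <0 1 0>, <0 1 1>, <0 2 0>, <0 2 1>, <1 1 0>, <1 1 1>, <1 2 0>, <1 2 1>
TSO (10): <0 0 0>, <0 0 1>, <0 1 0>, <0 1 1>, <0 2 0>, <0 2 1>, <1 1 0>, <1 1 1>, <1 2 0>, <1 2 1>
PSO (12): <0 0 0>, <0 0 1>, <0 1 0>, <0 1 1>, <0 2 0>, <0 2 1>, <1 0 0>, <1 0 1>, <1 1 0>, <1 1 1>, <1 2 0>, <1 2 1>
target <1 0 1> ∈ {PSO}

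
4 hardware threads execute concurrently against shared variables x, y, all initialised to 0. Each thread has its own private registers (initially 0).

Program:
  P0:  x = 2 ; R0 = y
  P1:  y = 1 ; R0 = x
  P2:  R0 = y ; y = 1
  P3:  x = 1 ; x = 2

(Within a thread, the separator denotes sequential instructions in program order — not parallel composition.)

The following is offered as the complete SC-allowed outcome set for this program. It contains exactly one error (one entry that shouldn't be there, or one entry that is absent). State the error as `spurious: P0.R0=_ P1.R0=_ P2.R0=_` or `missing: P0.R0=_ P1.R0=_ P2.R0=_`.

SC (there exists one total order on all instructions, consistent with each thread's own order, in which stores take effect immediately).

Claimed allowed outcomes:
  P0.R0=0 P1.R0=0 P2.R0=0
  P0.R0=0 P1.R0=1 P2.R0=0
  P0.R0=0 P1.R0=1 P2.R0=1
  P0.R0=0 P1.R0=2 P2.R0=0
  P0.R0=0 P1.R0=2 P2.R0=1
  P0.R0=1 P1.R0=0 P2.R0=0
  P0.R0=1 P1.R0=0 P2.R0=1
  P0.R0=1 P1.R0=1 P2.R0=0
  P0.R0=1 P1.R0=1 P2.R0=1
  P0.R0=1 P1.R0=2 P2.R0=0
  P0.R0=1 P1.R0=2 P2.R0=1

outcome vector order: (P0.R0,P1.R0,P2.R0)
under SC → 010 011 020 021 100 101 110 111 120 121
claimed∖SC = {000}

spurious: P0.R0=0 P1.R0=0 P2.R0=0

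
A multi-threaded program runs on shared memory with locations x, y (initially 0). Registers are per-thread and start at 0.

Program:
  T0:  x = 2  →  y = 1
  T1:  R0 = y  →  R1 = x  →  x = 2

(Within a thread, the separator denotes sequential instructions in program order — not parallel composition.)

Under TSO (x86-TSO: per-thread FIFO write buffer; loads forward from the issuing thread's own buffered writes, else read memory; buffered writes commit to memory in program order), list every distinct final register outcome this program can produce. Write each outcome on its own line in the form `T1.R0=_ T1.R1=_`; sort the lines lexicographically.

outcome vector order: (T1.R0,T1.R1)
|TSO outcomes| = 3

T1.R0=0 T1.R1=0
T1.R0=0 T1.R1=2
T1.R0=1 T1.R1=2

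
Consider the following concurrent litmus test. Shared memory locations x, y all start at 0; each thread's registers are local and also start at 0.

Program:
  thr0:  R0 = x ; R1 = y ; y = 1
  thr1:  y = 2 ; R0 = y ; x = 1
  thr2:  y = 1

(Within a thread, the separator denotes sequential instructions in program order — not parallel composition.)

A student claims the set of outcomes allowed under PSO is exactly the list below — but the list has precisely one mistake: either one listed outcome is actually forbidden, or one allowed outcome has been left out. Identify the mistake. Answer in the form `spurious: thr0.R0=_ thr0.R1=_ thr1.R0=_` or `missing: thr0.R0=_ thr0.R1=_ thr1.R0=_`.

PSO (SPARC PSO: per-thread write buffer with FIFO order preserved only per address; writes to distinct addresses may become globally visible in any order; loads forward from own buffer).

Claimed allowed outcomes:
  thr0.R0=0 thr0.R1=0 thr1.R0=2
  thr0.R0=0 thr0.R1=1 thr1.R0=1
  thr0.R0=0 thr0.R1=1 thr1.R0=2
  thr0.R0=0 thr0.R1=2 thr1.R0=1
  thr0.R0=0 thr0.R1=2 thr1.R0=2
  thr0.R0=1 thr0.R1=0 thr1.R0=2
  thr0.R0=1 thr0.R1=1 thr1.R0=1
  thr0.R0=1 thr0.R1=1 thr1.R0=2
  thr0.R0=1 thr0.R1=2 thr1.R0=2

missing: thr0.R0=0 thr0.R1=0 thr1.R0=1

outcome vector order: (thr0.R0,thr0.R1,thr1.R0)
under PSO → 0/0/1; 0/0/2; 0/1/1; 0/1/2; 0/2/1; 0/2/2; 1/0/2; 1/1/1; 1/1/2; 1/2/2
PSO∖claimed = {0/0/1}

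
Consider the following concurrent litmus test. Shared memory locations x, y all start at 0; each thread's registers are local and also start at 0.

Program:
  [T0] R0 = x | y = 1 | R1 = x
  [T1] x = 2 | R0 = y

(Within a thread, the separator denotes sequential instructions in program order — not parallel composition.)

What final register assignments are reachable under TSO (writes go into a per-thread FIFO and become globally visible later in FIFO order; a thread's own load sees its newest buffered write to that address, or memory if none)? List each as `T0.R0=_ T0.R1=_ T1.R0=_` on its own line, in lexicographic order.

outcome vector order: (T0.R0,T0.R1,T1.R0)
|TSO outcomes| = 6

T0.R0=0 T0.R1=0 T1.R0=0
T0.R0=0 T0.R1=0 T1.R0=1
T0.R0=0 T0.R1=2 T1.R0=0
T0.R0=0 T0.R1=2 T1.R0=1
T0.R0=2 T0.R1=2 T1.R0=0
T0.R0=2 T0.R1=2 T1.R0=1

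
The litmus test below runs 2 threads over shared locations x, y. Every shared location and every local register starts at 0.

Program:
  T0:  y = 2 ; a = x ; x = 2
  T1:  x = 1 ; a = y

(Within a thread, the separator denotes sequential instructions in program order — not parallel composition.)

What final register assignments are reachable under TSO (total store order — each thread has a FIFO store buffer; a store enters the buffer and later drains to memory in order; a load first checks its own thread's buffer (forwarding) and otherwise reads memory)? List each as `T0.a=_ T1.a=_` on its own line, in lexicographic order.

T0.a=0 T1.a=0
T0.a=0 T1.a=2
T0.a=1 T1.a=0
T0.a=1 T1.a=2

outcome vector order: (T0.a,T1.a)
|TSO outcomes| = 4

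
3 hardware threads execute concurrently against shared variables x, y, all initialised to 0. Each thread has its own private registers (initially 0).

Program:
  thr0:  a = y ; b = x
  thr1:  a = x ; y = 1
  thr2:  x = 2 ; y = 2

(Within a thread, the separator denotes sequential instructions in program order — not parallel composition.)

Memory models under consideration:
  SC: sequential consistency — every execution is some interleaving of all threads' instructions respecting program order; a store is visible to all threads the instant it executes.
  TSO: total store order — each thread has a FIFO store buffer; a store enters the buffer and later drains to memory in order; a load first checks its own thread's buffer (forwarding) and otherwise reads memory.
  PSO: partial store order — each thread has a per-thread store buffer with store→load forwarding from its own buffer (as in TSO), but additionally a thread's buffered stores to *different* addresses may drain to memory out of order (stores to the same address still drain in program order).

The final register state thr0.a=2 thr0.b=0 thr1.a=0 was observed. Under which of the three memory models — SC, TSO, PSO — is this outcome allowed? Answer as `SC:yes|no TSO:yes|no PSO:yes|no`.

SC:no TSO:no PSO:yes

outcome vector order: (thr0.a,thr0.b,thr1.a)
SC (9): (0,0,0) (0,0,2) (0,2,0) (0,2,2) (1,0,0) (1,2,0) (1,2,2) (2,2,0) (2,2,2)
TSO (9): (0,0,0) (0,0,2) (0,2,0) (0,2,2) (1,0,0) (1,2,0) (1,2,2) (2,2,0) (2,2,2)
PSO (11): (0,0,0) (0,0,2) (0,2,0) (0,2,2) (1,0,0) (1,2,0) (1,2,2) (2,0,0) (2,0,2) (2,2,0) (2,2,2)
target (2,0,0) ∈ {PSO}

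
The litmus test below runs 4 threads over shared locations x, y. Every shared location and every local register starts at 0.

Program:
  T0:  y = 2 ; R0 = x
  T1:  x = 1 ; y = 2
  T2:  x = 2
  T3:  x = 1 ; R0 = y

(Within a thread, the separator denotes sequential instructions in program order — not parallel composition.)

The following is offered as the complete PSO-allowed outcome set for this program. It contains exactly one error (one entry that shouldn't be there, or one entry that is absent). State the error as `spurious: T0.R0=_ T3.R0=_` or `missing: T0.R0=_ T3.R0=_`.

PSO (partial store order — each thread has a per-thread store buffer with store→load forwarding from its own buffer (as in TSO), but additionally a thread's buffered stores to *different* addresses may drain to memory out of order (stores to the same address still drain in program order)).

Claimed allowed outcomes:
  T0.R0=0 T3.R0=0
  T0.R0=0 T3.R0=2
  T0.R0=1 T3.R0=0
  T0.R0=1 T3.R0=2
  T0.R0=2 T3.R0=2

outcome vector order: (T0.R0,T3.R0)
[PSO] allowed = {00, 02, 10, 12, 20, 22}
PSO∖claimed = {20}

missing: T0.R0=2 T3.R0=0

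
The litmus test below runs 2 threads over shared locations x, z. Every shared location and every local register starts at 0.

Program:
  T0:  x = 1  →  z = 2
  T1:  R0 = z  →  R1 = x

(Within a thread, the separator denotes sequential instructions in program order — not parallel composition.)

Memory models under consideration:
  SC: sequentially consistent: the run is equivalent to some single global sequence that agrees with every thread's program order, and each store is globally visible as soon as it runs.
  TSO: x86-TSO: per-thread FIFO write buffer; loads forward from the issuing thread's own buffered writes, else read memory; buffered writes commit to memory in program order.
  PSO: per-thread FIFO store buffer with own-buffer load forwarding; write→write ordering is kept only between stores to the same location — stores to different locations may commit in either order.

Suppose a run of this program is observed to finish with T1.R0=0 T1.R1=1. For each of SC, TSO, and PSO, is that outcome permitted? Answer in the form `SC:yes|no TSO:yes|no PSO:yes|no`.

SC:yes TSO:yes PSO:yes

outcome vector order: (T1.R0,T1.R1)
SC: 3 outcomes — {0/0; 0/1; 2/1}
TSO: 3 outcomes — {0/0; 0/1; 2/1}
PSO: 4 outcomes — {0/0; 0/1; 2/0; 2/1}
target 0/1 ∈ {SC,TSO,PSO}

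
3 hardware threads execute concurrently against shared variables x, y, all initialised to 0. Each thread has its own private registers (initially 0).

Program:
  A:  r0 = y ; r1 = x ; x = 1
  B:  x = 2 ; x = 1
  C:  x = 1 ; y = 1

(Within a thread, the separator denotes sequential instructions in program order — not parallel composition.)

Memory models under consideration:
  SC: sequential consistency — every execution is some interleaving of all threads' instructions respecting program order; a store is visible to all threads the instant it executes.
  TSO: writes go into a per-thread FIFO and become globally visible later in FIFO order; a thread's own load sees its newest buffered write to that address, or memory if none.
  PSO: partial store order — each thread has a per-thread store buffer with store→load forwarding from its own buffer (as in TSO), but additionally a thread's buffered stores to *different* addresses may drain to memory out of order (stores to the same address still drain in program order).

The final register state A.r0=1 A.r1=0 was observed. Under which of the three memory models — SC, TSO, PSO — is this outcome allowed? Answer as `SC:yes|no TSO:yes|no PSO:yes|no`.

outcome vector order: (A.r0,A.r1)
under SC → (0,0); (0,1); (0,2); (1,1); (1,2)
under TSO → (0,0); (0,1); (0,2); (1,1); (1,2)
under PSO → (0,0); (0,1); (0,2); (1,0); (1,1); (1,2)
target (1,0) ∈ {PSO}

SC:no TSO:no PSO:yes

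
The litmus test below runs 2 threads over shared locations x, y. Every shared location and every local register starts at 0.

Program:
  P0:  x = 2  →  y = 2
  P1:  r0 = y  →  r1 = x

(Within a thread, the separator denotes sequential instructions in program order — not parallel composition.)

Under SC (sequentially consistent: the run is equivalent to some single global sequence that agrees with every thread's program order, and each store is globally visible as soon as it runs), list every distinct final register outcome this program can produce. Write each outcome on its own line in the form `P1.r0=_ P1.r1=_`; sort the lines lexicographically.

outcome vector order: (P1.r0,P1.r1)
|SC outcomes| = 3

P1.r0=0 P1.r1=0
P1.r0=0 P1.r1=2
P1.r0=2 P1.r1=2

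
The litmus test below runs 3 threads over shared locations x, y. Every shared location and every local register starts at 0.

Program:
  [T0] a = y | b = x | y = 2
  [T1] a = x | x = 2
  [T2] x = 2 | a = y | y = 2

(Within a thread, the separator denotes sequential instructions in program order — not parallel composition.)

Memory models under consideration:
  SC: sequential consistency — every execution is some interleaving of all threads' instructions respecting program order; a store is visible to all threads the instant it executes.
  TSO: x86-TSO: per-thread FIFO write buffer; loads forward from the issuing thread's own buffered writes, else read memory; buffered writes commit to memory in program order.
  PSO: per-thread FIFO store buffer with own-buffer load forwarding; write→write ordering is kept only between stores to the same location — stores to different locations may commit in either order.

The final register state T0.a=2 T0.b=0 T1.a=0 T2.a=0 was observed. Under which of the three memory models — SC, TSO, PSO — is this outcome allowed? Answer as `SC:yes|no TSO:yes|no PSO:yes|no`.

outcome vector order: (T0.a,T0.b,T1.a,T2.a)
[SC] allowed = {0000 0002 0020 0022 0200 0202 0220 0222 2200 2220}
[TSO] allowed = {0000 0002 0020 0022 0200 0202 0220 0222 2200 2220}
[PSO] allowed = {0000 0002 0020 0022 0200 0202 0220 0222 2000 2020 2200 2220}
target 2000 ∈ {PSO}

SC:no TSO:no PSO:yes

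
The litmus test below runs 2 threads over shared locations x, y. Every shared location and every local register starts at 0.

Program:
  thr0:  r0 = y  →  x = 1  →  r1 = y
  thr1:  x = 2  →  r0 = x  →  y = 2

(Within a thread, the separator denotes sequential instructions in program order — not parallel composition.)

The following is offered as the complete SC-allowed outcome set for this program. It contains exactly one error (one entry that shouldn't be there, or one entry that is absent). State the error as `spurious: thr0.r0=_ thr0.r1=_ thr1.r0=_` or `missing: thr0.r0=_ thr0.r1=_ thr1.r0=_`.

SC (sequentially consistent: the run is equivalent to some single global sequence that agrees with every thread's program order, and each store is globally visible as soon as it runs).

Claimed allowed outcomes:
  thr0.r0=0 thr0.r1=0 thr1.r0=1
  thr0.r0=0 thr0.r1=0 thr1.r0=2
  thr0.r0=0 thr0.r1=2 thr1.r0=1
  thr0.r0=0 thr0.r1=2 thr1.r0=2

missing: thr0.r0=2 thr0.r1=2 thr1.r0=2

outcome vector order: (thr0.r0,thr0.r1,thr1.r0)
[SC] allowed = {0/0/1 0/0/2 0/2/1 0/2/2 2/2/2}
SC∖claimed = {2/2/2}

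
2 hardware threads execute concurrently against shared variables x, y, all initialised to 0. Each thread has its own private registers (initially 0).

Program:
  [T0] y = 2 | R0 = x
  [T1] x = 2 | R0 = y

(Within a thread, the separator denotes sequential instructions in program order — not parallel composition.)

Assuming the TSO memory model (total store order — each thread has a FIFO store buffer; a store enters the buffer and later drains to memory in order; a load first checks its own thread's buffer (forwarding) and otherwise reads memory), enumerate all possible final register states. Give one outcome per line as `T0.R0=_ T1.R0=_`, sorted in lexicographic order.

T0.R0=0 T1.R0=0
T0.R0=0 T1.R0=2
T0.R0=2 T1.R0=0
T0.R0=2 T1.R0=2

outcome vector order: (T0.R0,T1.R0)
|TSO outcomes| = 4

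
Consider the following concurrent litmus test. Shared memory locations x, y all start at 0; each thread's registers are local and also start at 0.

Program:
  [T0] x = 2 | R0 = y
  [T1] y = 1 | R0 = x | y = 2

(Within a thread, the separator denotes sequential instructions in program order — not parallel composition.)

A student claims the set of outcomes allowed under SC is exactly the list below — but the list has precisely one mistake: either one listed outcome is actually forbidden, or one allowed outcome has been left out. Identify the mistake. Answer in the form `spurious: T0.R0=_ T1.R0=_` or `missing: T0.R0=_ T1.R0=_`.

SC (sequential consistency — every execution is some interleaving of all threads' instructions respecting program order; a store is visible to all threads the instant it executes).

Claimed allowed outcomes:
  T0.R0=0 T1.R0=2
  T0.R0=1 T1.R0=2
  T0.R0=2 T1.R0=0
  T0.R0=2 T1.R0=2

missing: T0.R0=1 T1.R0=0

outcome vector order: (T0.R0,T1.R0)
under SC → 0/2 1/0 1/2 2/0 2/2
SC∖claimed = {1/0}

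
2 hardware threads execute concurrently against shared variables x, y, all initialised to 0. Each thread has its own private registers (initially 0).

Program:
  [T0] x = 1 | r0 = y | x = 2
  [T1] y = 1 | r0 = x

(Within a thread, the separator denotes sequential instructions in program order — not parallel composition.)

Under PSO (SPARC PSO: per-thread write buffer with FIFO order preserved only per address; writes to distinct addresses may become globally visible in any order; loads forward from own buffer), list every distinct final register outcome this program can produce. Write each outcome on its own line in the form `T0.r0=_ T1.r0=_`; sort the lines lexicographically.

outcome vector order: (T0.r0,T1.r0)
|PSO outcomes| = 6

T0.r0=0 T1.r0=0
T0.r0=0 T1.r0=1
T0.r0=0 T1.r0=2
T0.r0=1 T1.r0=0
T0.r0=1 T1.r0=1
T0.r0=1 T1.r0=2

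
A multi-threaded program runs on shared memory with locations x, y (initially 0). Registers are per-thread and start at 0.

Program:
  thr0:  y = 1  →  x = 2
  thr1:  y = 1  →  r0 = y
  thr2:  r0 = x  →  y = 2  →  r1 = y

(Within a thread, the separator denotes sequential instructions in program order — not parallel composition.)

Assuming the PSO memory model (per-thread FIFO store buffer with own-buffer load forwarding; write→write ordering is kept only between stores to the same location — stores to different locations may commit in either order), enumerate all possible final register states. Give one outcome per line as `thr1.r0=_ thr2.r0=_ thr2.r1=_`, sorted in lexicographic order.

thr1.r0=1 thr2.r0=0 thr2.r1=1
thr1.r0=1 thr2.r0=0 thr2.r1=2
thr1.r0=1 thr2.r0=2 thr2.r1=1
thr1.r0=1 thr2.r0=2 thr2.r1=2
thr1.r0=2 thr2.r0=0 thr2.r1=1
thr1.r0=2 thr2.r0=0 thr2.r1=2
thr1.r0=2 thr2.r0=2 thr2.r1=1
thr1.r0=2 thr2.r0=2 thr2.r1=2

outcome vector order: (thr1.r0,thr2.r0,thr2.r1)
|PSO outcomes| = 8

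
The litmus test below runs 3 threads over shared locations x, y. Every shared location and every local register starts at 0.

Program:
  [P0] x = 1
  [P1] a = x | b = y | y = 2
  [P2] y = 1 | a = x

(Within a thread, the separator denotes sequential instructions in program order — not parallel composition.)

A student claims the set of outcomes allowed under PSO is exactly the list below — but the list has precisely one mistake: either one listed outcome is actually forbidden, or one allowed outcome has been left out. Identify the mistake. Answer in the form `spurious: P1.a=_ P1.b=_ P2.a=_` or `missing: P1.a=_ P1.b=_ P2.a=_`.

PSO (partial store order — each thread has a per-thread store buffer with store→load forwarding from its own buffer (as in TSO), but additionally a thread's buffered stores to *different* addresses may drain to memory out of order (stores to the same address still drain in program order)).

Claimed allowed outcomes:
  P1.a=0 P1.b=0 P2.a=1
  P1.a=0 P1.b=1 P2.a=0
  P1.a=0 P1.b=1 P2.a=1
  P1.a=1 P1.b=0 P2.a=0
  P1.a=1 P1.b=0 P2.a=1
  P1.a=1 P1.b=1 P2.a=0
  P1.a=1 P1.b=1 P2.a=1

outcome vector order: (P1.a,P1.b,P2.a)
under PSO → 000, 001, 010, 011, 100, 101, 110, 111
PSO∖claimed = {000}

missing: P1.a=0 P1.b=0 P2.a=0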